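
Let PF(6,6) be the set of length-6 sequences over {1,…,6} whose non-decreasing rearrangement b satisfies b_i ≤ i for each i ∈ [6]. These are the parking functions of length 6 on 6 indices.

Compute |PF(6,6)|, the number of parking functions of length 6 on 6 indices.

16807

|PF| = 1·7^5 = 1 · 16807 = 16807 (Pollak)
Example (1,1,4,2,1,6) → sorted (1,1,1,2,4,6): b_i ≤ i ∀i, a PF.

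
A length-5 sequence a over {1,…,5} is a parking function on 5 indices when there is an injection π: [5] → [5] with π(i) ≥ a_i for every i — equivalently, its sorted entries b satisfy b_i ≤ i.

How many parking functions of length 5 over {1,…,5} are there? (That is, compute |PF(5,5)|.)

1296

Count = (5−5+1)·(5+1)^(5−1) = 1×1296 = 1296
E.g. (1,1,1,3,1) → sorted (1,1,1,1,3): b_i ≤ i ∀i, a PF.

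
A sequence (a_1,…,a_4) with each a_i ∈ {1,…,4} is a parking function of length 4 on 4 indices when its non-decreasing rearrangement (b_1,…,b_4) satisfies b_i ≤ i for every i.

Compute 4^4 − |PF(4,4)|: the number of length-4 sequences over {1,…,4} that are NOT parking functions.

Count = (4+1−4)·(4+1)^{4−1} = 1 · 125 = 125 (Konheim–Weiss)
One tuple (2,3,2,2) → sorted (2,2,2,3): b_1=2>1, not a PF.
4^4 − 125 = 256 − 125 = 131

131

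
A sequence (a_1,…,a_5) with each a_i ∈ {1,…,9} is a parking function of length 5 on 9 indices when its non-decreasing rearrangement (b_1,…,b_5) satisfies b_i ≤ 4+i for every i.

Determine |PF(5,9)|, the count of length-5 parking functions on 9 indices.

Count = 5·10^4 = 5 · 10000 = 50000 [KW]
One tuple (4,5,1,8,7) → sorted (1,4,5,7,8): b_i ≤ 4+i ∀i, a PF.

50000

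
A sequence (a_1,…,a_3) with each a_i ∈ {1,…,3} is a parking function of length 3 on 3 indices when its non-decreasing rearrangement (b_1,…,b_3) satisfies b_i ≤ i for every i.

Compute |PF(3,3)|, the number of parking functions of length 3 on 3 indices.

16

|PF(3,3)| = (4−3)·4^(3−1) = 1×16 = 16 [KW]
One tuple (1,2,3) → sorted (1,2,3): b_i ≤ i ∀i, a PF.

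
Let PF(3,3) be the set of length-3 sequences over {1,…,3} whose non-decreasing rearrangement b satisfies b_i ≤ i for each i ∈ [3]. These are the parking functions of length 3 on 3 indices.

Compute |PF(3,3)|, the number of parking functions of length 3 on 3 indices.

|PF(3,3)| = 1·4^2 = 1×16 = 16 (Konheim–Weiss)
Check (1,1,2) → sorted (1,1,2): b_i ≤ i ∀i, a PF.

16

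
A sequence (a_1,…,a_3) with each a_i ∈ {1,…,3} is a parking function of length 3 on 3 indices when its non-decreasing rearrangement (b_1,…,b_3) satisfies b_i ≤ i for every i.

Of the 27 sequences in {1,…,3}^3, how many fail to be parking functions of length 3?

11

|PF(3,3)| = 1·4^2 = 1×16 = 16 (Pollak)
E.g. (3,2,2) → sorted (2,2,3): b_1=2>1, not a PF.
3^3 − 16 = 27 − 16 = 11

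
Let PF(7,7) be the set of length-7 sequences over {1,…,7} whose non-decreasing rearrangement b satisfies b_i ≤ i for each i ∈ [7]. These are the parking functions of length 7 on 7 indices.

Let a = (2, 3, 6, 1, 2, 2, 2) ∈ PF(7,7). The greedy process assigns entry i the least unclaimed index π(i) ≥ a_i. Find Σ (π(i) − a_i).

Σπ = 28 ({1..7} each once); Σa = 2+3+6+1+2+2+2 = 18; disp = 28−18 = 10.

10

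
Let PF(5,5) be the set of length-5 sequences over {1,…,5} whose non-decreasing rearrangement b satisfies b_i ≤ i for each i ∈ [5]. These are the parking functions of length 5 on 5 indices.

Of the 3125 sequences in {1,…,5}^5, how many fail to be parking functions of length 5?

Count = (5−5+1)·(5+1)^(5−1) = 1×1296 = 1296 (Konheim–Weiss)
E.g. (4,4,5,5,3) → sorted (3,4,4,5,5): b_1=3>1, not a PF.
5^5 − 1296 = 3125 − 1296 = 1829

1829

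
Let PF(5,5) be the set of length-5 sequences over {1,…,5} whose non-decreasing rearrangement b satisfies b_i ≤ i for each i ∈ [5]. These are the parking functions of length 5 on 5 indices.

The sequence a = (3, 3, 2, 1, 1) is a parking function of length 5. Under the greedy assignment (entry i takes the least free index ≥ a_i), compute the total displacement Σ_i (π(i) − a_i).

5

Σπ = 5·6/2 = 15 (π permutes [5]); Σa = 3+3+2+1+1 = 10; disp = 15−10 = 5.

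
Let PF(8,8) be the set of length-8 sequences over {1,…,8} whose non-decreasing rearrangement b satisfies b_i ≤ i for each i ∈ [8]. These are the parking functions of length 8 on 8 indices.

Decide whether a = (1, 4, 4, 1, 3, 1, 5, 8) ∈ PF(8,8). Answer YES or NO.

Rearranged: b = (1, 1, 1, 3, 4, 4, 5, 8).
  b_1=1 ≤ 1
  b_2=1 ≤ 2
  b_3=1 ≤ 3
  b_4=3 ≤ 4
  b_5=4 ≤ 5
  b_6=4 ≤ 6
  b_7=5 ≤ 7
  b_8=8 ≤ 8
All bounds hold ⇒ YES

YES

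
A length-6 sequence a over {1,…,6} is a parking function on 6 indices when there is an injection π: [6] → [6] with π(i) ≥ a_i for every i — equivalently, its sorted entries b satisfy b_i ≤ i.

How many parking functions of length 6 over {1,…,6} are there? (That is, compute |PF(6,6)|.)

|PF| = (7−6)·7^(6−1) = 1×16807 = 16807 [KW]
E.g. (3,2,2,3,1,3) → sorted (1,2,2,3,3,3): b_i ≤ i ∀i, a PF.

16807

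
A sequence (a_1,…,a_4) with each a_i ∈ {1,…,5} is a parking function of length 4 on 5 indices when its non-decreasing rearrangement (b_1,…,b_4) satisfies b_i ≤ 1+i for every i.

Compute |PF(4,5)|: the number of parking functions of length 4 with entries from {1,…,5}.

432

Count = (5+1−4)·(5+1)^{4−1} = 2 · 216 = 432 (Pollak)
Check (1,2,4,5) → sorted (1,2,4,5): b_i ≤ 1+i ∀i, a PF.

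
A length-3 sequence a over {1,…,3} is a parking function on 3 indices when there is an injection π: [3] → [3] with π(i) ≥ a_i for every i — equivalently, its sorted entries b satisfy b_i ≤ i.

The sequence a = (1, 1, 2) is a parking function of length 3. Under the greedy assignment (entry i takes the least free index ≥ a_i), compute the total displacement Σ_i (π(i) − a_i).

2

Σπ(i) = 1+…+3 = 6; Σa = 1+1+2 = 4; disp = 6−4 = 2.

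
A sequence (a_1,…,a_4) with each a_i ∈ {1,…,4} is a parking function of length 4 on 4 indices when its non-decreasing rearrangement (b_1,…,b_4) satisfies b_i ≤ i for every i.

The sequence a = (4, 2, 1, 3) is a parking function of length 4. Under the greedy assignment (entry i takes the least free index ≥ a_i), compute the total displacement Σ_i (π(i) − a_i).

Σπ(i) = 1+…+4 = 10; Σa = 4+2+1+3 = 10; disp = 10−10 = 0.

0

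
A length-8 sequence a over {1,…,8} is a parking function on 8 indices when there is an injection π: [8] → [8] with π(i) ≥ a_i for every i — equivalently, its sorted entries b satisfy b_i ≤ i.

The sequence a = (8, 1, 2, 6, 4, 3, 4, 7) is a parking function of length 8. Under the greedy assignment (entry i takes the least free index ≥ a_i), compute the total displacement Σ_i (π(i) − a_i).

Σπ = 8·9/2 = 36 (π permutes [8]); Σa = 8+1+2+6+4+3+4+7 = 35; disp = 36−35 = 1.

1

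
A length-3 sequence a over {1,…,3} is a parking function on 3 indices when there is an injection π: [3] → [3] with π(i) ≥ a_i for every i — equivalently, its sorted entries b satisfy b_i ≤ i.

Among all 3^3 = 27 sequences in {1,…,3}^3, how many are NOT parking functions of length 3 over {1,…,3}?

|PF(3,3)| = 1·4^2 = 1·16 = 16 (Pollak)
One tuple (1,3,3) → sorted (1,3,3): b_2=3>2, not a PF.
3^3 − 16 = 27 − 16 = 11

11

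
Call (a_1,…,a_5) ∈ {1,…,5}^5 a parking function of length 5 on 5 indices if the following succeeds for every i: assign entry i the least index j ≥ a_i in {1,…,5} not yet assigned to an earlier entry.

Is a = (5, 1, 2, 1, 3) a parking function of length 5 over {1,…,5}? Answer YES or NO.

Order a: b = (1, 1, 2, 3, 5).
  b_1=1 ≤ 1
  b_2=1 ≤ 2
  b_3=2 ≤ 3
  b_4=3 ≤ 4
  b_5=5 ≤ 5
All bounds hold ⇒ YES

YES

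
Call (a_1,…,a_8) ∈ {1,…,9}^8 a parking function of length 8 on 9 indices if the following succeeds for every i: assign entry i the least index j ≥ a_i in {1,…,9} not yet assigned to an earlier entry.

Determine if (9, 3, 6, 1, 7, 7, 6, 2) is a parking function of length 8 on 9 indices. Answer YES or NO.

NO

Order a: b = (1, 2, 3, 6, 6, 7, 7, 9).
  b_1=1 ≤ 2
  b_2=2 ≤ 3
  b_3=3 ≤ 4
  b_4=6 > 5
  fails at i=4 ⇒ NO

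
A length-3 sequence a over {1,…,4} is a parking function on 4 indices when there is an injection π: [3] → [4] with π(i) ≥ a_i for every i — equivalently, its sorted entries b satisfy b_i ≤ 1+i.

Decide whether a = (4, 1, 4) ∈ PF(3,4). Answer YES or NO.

NO

Rearranged: b = (1, 4, 4).
  b_1=1 ≤ 2
  b_2=4 > 3
  fails at i=2 ⇒ NO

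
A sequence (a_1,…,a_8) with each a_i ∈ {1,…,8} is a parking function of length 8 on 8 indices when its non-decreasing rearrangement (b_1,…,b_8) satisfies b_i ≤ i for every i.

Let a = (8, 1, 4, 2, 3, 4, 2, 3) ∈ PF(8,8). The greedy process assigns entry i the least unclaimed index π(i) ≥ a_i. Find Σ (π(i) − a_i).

Σπ(i) = 1+…+8 = 36; Σa = 8+1+4+2+3+4+2+3 = 27; disp = 36−27 = 9.

9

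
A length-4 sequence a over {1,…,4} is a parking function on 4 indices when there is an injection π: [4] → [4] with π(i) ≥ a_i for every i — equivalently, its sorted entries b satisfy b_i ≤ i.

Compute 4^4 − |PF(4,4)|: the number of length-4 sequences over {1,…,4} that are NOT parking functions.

#PF = (4+1−4)·(4+1)^{4−1} = 1×125 = 125 [KW]
One tuple (2,4,2,3) → sorted (2,2,3,4): b_1=2>1, not a PF.
4^4 − 125 = 256 − 125 = 131

131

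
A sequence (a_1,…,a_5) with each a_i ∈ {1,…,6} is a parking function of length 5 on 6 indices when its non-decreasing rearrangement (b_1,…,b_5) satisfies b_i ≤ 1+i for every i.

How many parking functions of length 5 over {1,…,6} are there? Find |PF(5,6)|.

4802

|PF| = 2·7^4 = 2·2401 = 4802 (Konheim–Weiss)
Check (5,3,1,3,5) → sorted (1,3,3,5,5): b_i ≤ 1+i ∀i, a PF.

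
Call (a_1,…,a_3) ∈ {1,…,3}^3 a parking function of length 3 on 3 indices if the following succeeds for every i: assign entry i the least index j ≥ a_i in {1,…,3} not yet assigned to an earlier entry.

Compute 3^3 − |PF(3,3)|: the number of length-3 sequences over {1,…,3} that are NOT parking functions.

11

#PF = (3+1−3)·(3+1)^{3−1} = 1 · 16 = 16 (Pollak)
E.g. (3,3,3) → sorted (3,3,3): b_1=3>1, not a PF.
Total 27; non-PF = 27−16 = 11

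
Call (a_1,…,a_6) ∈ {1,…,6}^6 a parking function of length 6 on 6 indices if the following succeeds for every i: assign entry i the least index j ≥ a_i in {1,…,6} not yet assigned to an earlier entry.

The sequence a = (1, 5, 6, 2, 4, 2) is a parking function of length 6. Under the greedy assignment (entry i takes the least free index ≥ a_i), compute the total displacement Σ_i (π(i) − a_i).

1

Σπ = 6·7/2 = 21 (π permutes [6]); Σa = 1+5+6+2+4+2 = 20; disp = 21−20 = 1.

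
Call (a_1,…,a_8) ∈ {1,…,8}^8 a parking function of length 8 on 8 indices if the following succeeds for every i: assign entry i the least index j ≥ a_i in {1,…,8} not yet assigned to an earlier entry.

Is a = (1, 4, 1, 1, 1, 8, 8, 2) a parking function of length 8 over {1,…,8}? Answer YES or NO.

NO

Order a: b = (1, 1, 1, 1, 2, 4, 8, 8).
  b_1=1 ≤ 1
  b_2=1 ≤ 2
  b_3=1 ≤ 3
  b_4=1 ≤ 4
  b_5=2 ≤ 5
  b_6=4 ≤ 6
  b_7=8 > 7
  fails at i=7 ⇒ NO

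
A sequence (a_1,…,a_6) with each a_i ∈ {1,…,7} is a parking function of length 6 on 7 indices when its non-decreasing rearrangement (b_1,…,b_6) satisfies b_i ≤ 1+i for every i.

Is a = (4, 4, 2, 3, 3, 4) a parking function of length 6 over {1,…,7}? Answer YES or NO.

YES

Rearranged: b = (2, 3, 3, 4, 4, 4).
  b_1=2 ≤ 2
  b_2=3 ≤ 3
  b_3=3 ≤ 4
  b_4=4 ≤ 5
  b_5=4 ≤ 6
  b_6=4 ≤ 7
All bounds hold ⇒ YES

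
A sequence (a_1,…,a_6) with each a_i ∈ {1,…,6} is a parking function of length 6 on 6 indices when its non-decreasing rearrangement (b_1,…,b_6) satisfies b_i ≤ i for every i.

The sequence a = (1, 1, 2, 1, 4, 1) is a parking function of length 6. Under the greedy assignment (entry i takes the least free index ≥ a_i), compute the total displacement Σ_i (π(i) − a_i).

11

Σπ = 6·7/2 = 21 (π permutes [6]); Σa = 1+1+2+1+4+1 = 10; disp = 21−10 = 11.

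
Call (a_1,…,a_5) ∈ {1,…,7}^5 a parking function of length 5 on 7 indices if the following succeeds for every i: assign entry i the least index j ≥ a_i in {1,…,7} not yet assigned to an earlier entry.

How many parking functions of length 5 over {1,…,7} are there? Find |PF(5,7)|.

12288

#PF = 3·8^4 = 3·4096 = 12288
E.g. (1,6,5,1,7) → sorted (1,1,5,6,7): b_i ≤ 2+i ∀i, a PF.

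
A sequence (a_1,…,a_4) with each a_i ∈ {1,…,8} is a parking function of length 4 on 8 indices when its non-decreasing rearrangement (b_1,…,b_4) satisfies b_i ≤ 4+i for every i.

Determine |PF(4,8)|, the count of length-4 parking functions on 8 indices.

3645

|PF| = 5·9^3 = 5·729 = 3645 (Konheim–Weiss)
Example (6,7,5,3) → sorted (3,5,6,7): b_i ≤ 4+i ∀i, a PF.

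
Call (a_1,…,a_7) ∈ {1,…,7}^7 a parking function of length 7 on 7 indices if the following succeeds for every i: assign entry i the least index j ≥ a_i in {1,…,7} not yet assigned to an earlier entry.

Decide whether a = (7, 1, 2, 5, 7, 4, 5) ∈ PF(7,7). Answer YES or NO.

NO

Sorted: b = (1, 2, 4, 5, 5, 7, 7).
  b_1=1 ≤ 1
  b_2=2 ≤ 2
  b_3=4 > 3
  fails at i=3 ⇒ NO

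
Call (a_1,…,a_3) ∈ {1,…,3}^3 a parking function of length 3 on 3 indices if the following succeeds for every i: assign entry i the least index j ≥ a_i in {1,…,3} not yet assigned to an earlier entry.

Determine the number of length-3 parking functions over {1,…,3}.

Count = (4−3)·4^(3−1) = 1×16 = 16 (Konheim–Weiss)
Check (1,3,1) → sorted (1,1,3): b_i ≤ i ∀i, a PF.

16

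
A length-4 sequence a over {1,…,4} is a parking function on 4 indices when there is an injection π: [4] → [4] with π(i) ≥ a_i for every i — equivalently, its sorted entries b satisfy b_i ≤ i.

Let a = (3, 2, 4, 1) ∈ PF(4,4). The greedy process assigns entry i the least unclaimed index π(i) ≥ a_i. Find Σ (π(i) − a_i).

Σπ = 4·5/2 = 10 (π permutes [4]); Σa = 3+2+4+1 = 10; disp = 10−10 = 0.

0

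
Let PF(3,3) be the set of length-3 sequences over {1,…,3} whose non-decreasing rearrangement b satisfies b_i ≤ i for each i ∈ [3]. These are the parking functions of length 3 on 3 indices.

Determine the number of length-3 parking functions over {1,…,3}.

16

Count = (3+1−3)·(3+1)^{3−1} = 1 · 16 = 16 [KW]
One tuple (1,3,1) → sorted (1,1,3): b_i ≤ i ∀i, a PF.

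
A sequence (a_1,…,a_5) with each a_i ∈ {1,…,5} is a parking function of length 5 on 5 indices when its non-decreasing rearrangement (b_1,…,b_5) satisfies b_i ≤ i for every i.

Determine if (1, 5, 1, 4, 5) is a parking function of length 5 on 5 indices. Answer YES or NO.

NO

Sorted: b = (1, 1, 4, 5, 5).
  b_1=1 ≤ 1
  b_2=1 ≤ 2
  b_3=4 > 3
  fails at i=3 ⇒ NO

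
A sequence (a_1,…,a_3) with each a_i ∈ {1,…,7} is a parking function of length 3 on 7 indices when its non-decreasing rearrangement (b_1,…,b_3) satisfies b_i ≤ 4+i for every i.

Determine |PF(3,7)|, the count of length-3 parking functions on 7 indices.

320

#PF = (8−3)·8^(3−1) = 5×64 = 320
Check (5,2,6) → sorted (2,5,6): b_i ≤ 4+i ∀i, a PF.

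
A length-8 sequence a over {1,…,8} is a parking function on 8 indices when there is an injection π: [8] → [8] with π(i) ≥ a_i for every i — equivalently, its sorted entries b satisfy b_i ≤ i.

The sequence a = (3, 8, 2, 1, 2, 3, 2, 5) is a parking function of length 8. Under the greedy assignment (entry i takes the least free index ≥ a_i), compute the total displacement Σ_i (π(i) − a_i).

10

Σπ = 36 ({1..8} each once); Σa = 3+8+2+1+2+3+2+5 = 26; disp = 36−26 = 10.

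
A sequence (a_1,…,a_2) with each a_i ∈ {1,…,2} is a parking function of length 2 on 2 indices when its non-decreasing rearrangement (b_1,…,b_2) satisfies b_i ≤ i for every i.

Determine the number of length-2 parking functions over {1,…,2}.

#PF = (3−2)·3^(2−1) = 1·3 = 3 (Pollak)
One tuple (1,1) → sorted (1,1): b_i ≤ i ∀i, a PF.

3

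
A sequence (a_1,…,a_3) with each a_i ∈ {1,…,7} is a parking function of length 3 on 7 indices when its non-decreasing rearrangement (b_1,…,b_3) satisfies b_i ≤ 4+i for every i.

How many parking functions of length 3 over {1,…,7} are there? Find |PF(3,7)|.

#PF = (7+1−3)·(7+1)^{3−1} = 5·64 = 320 [KW]
E.g. (6,3,7) → sorted (3,6,7): b_i ≤ 4+i ∀i, a PF.

320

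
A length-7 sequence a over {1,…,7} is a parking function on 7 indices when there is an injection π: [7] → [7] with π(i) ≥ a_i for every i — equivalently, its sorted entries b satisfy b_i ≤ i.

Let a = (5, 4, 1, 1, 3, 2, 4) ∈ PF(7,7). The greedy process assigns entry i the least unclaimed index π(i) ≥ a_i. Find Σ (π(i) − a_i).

8

Σπ(i) = 1+…+7 = 28; Σa = 5+4+1+1+3+2+4 = 20; disp = 28−20 = 8.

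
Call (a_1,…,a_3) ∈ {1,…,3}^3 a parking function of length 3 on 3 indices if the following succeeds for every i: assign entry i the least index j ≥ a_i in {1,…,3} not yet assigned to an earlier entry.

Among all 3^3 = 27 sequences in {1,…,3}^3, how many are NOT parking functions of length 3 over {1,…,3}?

11

|PF(3,3)| = (4−3)·4^(3−1) = 1×16 = 16 (Pollak)
Check (3,2,2) → sorted (2,2,3): b_1=2>1, not a PF.
Total 27; non-PF = 27−16 = 11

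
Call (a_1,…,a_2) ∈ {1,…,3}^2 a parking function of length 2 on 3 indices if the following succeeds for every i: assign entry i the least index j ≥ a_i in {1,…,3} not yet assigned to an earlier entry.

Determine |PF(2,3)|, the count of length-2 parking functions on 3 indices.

8

|PF(2,3)| = (3−2+1)·(3+1)^(2−1) = 2 · 4 = 8 (Pollak)
Check (2,1) → sorted (1,2): b_i ≤ 1+i ∀i, a PF.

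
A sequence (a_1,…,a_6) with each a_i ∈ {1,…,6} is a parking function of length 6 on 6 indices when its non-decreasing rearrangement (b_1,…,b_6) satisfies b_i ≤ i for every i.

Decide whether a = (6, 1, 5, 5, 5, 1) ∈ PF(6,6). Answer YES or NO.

NO

Sorted: b = (1, 1, 5, 5, 5, 6).
  b_1=1 ≤ 1
  b_2=1 ≤ 2
  b_3=5 > 3
  fails at i=3 ⇒ NO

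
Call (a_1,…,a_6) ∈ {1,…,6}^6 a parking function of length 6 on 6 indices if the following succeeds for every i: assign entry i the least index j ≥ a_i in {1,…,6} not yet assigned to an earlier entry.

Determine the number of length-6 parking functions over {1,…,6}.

Count = (6−6+1)·(6+1)^(6−1) = 1×16807 = 16807 [KW]
Example (3,1,4,3,2,1) → sorted (1,1,2,3,3,4): b_i ≤ i ∀i, a PF.

16807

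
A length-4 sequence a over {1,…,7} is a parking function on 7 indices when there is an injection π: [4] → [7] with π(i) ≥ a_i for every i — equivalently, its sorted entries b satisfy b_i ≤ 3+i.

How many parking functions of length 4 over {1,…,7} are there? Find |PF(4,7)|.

Count = 4·8^3 = 4 · 512 = 2048 (Pollak)
Example (2,7,6,3) → sorted (2,3,6,7): b_i ≤ 3+i ∀i, a PF.

2048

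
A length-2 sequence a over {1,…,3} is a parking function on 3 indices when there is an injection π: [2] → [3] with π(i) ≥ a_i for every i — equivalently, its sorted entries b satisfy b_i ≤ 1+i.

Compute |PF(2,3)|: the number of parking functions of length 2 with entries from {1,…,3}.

8

Count = (4−2)·4^(2−1) = 2·4 = 8 [KW]
Example (2,1) → sorted (1,2): b_i ≤ 1+i ∀i, a PF.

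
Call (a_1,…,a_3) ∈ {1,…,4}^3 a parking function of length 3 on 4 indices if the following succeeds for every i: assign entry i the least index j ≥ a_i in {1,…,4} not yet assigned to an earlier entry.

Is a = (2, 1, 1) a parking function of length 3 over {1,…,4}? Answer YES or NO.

YES

Order a: b = (1, 1, 2).
  b_1=1 ≤ 2
  b_2=1 ≤ 3
  b_3=2 ≤ 4
All bounds hold ⇒ YES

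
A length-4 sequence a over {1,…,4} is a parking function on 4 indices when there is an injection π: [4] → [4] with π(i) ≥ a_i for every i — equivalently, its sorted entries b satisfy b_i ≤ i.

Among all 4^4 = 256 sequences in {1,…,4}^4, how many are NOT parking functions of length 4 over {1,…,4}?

131

Count = (4−4+1)·(4+1)^(4−1) = 1·125 = 125 (Konheim–Weiss)
One tuple (2,4,4,3) → sorted (2,3,4,4): b_1=2>1, not a PF.
Total 256; non-PF = 256−125 = 131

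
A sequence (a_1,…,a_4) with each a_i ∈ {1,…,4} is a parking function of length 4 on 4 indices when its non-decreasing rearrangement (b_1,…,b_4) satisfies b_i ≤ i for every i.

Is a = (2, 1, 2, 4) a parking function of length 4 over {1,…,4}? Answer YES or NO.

Order a: b = (1, 2, 2, 4).
  b_1=1 ≤ 1
  b_2=2 ≤ 2
  b_3=2 ≤ 3
  b_4=4 ≤ 4
All bounds hold ⇒ YES

YES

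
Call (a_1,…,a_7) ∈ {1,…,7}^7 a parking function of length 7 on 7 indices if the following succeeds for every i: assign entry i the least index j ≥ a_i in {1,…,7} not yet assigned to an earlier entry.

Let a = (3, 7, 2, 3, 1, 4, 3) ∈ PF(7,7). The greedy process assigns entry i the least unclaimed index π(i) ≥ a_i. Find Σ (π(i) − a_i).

Σπ = 28 ({1..7} each once); Σa = 3+7+2+3+1+4+3 = 23; disp = 28−23 = 5.

5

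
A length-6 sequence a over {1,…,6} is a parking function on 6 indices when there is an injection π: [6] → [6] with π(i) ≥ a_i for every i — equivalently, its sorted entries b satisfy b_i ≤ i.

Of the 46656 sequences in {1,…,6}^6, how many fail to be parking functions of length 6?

Count = 1·7^5 = 1 · 16807 = 16807 (Konheim–Weiss)
Check (6,2,5,6,2,5) → sorted (2,2,5,5,6,6): b_1=2>1, not a PF.
So 46656 − 16807 = 29849 fail.

29849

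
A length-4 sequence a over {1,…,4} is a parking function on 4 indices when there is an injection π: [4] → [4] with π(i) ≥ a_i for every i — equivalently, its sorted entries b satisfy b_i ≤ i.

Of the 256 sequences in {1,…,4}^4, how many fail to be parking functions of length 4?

Count = 1·5^3 = 1 · 125 = 125 [KW]
Example (4,3,1,3) → sorted (1,3,3,4): b_2=3>2, not a PF.
4^4 − 125 = 256 − 125 = 131

131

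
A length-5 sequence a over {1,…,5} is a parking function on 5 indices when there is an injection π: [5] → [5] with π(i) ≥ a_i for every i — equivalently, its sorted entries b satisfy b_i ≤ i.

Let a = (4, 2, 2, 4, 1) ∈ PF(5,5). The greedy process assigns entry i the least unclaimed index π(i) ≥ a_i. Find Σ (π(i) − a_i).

Σπ = 15 ({1..5} each once); Σa = 4+2+2+4+1 = 13; disp = 15−13 = 2.

2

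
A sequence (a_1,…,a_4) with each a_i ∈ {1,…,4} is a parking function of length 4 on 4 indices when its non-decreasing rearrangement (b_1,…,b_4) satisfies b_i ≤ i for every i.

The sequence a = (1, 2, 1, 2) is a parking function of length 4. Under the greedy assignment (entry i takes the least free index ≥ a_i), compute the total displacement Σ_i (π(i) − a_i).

4

Σπ = 4·5/2 = 10 (π permutes [4]); Σa = 1+2+1+2 = 6; disp = 10−6 = 4.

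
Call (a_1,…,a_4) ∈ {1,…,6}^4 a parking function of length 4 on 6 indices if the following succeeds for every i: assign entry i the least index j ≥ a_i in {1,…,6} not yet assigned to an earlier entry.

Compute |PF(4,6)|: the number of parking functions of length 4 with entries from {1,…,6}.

1029

|PF(4,6)| = 3·7^3 = 3·343 = 1029 (Pollak)
Example (1,6,2,5) → sorted (1,2,5,6): b_i ≤ 2+i ∀i, a PF.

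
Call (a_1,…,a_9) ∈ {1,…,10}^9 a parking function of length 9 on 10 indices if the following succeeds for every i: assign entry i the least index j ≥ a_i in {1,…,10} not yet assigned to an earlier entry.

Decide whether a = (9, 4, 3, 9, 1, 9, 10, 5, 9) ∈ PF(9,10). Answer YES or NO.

Sorted: b = (1, 3, 4, 5, 9, 9, 9, 9, 10).
  b_1=1 ≤ 2
  b_2=3 ≤ 3
  b_3=4 ≤ 4
  b_4=5 ≤ 5
  b_5=9 > 6
  fails at i=5 ⇒ NO

NO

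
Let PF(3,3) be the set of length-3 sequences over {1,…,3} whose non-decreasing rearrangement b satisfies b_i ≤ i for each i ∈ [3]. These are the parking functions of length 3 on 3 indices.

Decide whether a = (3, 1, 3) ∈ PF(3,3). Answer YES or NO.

NO

Order a: b = (1, 3, 3).
  b_1=1 ≤ 1
  b_2=3 > 2
  fails at i=2 ⇒ NO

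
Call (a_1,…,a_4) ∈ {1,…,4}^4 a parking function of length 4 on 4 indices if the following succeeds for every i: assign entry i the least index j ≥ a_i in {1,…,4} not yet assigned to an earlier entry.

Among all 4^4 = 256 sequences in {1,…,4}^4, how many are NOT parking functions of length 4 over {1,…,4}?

131

|PF(4,4)| = (5−4)·5^(4−1) = 1 · 125 = 125
One tuple (4,4,4,2) → sorted (2,4,4,4): b_1=2>1, not a PF.
Total 256; non-PF = 256−125 = 131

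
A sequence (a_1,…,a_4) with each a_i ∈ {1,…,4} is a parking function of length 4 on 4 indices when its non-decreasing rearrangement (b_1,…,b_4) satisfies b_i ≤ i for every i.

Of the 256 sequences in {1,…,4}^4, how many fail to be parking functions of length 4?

#PF = 1·5^3 = 1×125 = 125 [KW]
Example (3,3,4,3) → sorted (3,3,3,4): b_1=3>1, not a PF.
4^4 − 125 = 256 − 125 = 131

131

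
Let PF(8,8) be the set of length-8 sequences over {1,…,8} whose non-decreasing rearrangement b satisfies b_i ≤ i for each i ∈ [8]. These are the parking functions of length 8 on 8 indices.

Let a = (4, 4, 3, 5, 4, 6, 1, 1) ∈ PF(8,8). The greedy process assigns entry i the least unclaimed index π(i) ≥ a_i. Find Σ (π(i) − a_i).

8

Σπ(i) = 1+…+8 = 36; Σa = 4+4+3+5+4+6+1+1 = 28; disp = 36−28 = 8.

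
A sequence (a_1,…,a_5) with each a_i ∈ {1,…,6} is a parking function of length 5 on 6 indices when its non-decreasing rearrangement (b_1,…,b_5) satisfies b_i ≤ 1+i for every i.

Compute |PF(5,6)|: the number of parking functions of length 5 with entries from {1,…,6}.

4802

#PF = 2·7^4 = 2·2401 = 4802 (Konheim–Weiss)
One tuple (5,3,4,1,6) → sorted (1,3,4,5,6): b_i ≤ 1+i ∀i, a PF.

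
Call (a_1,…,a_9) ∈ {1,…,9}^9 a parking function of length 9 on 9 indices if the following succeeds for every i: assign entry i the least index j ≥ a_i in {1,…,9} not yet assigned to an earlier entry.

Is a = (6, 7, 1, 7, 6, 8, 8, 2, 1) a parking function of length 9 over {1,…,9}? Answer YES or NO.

NO

Sorted: b = (1, 1, 2, 6, 6, 7, 7, 8, 8).
  b_1=1 ≤ 1
  b_2=1 ≤ 2
  b_3=2 ≤ 3
  b_4=6 > 4
  fails at i=4 ⇒ NO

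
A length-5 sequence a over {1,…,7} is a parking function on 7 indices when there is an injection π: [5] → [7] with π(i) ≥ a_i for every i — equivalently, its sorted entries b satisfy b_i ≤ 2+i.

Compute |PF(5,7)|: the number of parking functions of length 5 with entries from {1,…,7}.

Count = (7+1−5)·(7+1)^{5−1} = 3 · 4096 = 12288 (Pollak)
Check (1,3,3,7,4) → sorted (1,3,3,4,7): b_i ≤ 2+i ∀i, a PF.

12288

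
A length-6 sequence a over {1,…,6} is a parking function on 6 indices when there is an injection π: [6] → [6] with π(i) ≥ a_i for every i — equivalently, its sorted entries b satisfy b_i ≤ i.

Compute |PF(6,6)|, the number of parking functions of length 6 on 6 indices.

16807

|PF(6,6)| = (6+1−6)·(6+1)^{6−1} = 1 · 16807 = 16807 [KW]
E.g. (3,5,3,1,2,3) → sorted (1,2,3,3,3,5): b_i ≤ i ∀i, a PF.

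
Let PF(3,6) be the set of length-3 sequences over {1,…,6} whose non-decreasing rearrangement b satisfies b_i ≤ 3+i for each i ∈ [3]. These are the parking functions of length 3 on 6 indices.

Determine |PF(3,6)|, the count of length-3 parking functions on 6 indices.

196

|PF(3,6)| = (6+1−3)·(6+1)^{3−1} = 4×49 = 196
E.g. (1,5,3) → sorted (1,3,5): b_i ≤ 3+i ∀i, a PF.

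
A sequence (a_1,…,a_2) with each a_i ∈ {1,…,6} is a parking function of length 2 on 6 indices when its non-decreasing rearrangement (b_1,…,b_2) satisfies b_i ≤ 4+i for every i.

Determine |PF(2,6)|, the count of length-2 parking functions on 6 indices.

35

|PF(2,6)| = (6+1−2)·(6+1)^{2−1} = 5 · 7 = 35
Example (4,2) → sorted (2,4): b_i ≤ 4+i ∀i, a PF.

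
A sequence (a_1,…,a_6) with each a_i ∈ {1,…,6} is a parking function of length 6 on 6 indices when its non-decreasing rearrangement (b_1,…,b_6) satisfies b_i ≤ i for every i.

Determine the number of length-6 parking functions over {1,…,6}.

16807

#PF = (7−6)·7^(6−1) = 1×16807 = 16807
Check (6,2,5,1,3,4) → sorted (1,2,3,4,5,6): b_i ≤ i ∀i, a PF.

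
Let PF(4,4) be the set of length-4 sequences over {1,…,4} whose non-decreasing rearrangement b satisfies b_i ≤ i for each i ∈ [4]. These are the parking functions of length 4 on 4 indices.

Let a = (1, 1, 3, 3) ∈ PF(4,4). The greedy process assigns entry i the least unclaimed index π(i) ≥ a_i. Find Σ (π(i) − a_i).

2

Σπ = 4·5/2 = 10 (π permutes [4]); Σa = 1+1+3+3 = 8; disp = 10−8 = 2.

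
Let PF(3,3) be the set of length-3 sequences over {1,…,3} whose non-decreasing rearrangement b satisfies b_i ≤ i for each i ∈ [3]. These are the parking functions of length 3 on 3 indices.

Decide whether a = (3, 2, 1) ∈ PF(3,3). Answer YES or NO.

YES

Sorted: b = (1, 2, 3).
  b_1=1 ≤ 1
  b_2=2 ≤ 2
  b_3=3 ≤ 3
All bounds hold ⇒ YES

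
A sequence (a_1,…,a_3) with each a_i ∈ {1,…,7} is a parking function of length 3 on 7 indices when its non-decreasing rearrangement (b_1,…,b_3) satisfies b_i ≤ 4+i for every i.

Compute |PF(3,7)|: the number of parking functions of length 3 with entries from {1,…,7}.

Count = 5·8^2 = 5×64 = 320 [KW]
Check (5,5,2) → sorted (2,5,5): b_i ≤ 4+i ∀i, a PF.

320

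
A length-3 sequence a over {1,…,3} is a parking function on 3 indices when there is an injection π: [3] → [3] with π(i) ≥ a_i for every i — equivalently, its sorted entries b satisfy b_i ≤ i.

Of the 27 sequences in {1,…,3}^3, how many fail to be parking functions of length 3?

11

Count = 1·4^2 = 1×16 = 16 (Pollak)
E.g. (2,3,3) → sorted (2,3,3): b_1=2>1, not a PF.
So 27 − 16 = 11 fail.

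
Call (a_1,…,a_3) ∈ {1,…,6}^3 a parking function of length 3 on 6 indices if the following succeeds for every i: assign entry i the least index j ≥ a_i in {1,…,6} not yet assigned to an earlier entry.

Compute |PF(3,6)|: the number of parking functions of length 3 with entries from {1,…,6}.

196

|PF| = 4·7^2 = 4×49 = 196 [KW]
Example (2,3,1) → sorted (1,2,3): b_i ≤ 3+i ∀i, a PF.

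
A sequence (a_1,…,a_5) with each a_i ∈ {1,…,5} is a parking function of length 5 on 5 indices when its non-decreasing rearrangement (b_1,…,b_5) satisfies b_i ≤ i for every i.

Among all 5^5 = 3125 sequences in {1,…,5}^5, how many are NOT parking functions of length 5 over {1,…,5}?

|PF(5,5)| = (5−5+1)·(5+1)^(5−1) = 1×1296 = 1296 [KW]
Example (2,5,5,5,4) → sorted (2,4,5,5,5): b_1=2>1, not a PF.
So 3125 − 1296 = 1829 fail.

1829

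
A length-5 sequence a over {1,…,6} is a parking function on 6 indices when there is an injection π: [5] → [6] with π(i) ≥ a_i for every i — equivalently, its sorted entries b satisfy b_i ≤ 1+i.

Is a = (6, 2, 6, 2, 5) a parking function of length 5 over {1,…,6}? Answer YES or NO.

Sorted: b = (2, 2, 5, 6, 6).
  b_1=2 ≤ 2
  b_2=2 ≤ 3
  b_3=5 > 4
  fails at i=3 ⇒ NO

NO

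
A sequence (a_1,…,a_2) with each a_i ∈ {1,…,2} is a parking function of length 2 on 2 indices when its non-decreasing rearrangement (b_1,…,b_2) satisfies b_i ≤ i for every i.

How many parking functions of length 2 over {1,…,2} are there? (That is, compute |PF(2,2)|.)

Count = 1·3^1 = 1×3 = 3 (Konheim–Weiss)
Example (2,1) → sorted (1,2): b_i ≤ i ∀i, a PF.

3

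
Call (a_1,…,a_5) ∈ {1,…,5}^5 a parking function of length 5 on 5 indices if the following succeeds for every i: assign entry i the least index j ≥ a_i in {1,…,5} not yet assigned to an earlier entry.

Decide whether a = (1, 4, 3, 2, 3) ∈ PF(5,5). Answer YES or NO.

Order a: b = (1, 2, 3, 3, 4).
  b_1=1 ≤ 1
  b_2=2 ≤ 2
  b_3=3 ≤ 3
  b_4=3 ≤ 4
  b_5=4 ≤ 5
All bounds hold ⇒ YES

YES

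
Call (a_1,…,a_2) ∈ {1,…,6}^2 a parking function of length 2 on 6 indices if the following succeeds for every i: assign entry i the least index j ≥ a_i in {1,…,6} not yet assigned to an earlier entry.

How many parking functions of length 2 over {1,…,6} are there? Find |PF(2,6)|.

35

#PF = (6+1−2)·(6+1)^{2−1} = 5·7 = 35 [KW]
Check (4,5) → sorted (4,5): b_i ≤ 4+i ∀i, a PF.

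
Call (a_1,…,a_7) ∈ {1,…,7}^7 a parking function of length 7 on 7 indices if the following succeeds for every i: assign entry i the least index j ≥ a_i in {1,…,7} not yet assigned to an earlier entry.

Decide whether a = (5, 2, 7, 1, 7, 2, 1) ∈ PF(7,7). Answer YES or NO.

Rearranged: b = (1, 1, 2, 2, 5, 7, 7).
  b_1=1 ≤ 1
  b_2=1 ≤ 2
  b_3=2 ≤ 3
  b_4=2 ≤ 4
  b_5=5 ≤ 5
  b_6=7 > 6
  fails at i=6 ⇒ NO

NO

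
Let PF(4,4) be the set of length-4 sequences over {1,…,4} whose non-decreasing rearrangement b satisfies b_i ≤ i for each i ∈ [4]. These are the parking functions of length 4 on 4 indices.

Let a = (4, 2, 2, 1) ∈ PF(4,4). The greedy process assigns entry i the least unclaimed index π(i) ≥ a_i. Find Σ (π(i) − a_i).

Σπ = 4·5/2 = 10 (π permutes [4]); Σa = 4+2+2+1 = 9; disp = 10−9 = 1.

1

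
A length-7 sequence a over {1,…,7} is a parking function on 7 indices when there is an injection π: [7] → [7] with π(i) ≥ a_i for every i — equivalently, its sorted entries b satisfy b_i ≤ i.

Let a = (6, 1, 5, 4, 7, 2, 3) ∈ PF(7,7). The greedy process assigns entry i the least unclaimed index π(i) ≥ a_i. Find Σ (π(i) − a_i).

0

Σπ(i) = 1+…+7 = 28; Σa = 6+1+5+4+7+2+3 = 28; disp = 28−28 = 0.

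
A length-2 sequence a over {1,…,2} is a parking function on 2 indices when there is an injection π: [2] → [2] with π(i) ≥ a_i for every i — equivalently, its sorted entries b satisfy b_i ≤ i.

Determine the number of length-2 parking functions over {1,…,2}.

Count = 1·3^1 = 1·3 = 3 (Konheim–Weiss)
Example (1,2) → sorted (1,2): b_i ≤ i ∀i, a PF.

3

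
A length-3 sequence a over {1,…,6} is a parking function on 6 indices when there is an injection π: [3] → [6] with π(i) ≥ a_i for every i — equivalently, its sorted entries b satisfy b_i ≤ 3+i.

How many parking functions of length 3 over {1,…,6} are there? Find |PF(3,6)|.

196

|PF(3,6)| = 4·7^2 = 4×49 = 196 (Pollak)
Example (5,2,1) → sorted (1,2,5): b_i ≤ 3+i ∀i, a PF.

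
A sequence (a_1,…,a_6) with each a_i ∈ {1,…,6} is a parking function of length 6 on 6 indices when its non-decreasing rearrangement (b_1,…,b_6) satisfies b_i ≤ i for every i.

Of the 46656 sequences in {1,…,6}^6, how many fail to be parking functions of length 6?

29849

|PF(6,6)| = (6−6+1)·(6+1)^(6−1) = 1 · 16807 = 16807 [KW]
Check (1,6,6,6,5,1) → sorted (1,1,5,6,6,6): b_3=5>3, not a PF.
So 46656 − 16807 = 29849 fail.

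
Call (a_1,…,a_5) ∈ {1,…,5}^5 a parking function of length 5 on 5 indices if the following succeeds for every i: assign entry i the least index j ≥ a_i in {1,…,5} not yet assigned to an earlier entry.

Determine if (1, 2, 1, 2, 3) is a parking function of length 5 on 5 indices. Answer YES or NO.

YES

Sorted: b = (1, 1, 2, 2, 3).
  b_1=1 ≤ 1
  b_2=1 ≤ 2
  b_3=2 ≤ 3
  b_4=2 ≤ 4
  b_5=3 ≤ 5
All bounds hold ⇒ YES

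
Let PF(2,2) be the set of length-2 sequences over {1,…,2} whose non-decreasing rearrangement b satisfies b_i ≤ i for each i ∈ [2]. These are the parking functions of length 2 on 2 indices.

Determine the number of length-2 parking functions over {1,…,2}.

3

Count = (2−2+1)·(2+1)^(2−1) = 1×3 = 3 (Konheim–Weiss)
E.g. (1,2) → sorted (1,2): b_i ≤ i ∀i, a PF.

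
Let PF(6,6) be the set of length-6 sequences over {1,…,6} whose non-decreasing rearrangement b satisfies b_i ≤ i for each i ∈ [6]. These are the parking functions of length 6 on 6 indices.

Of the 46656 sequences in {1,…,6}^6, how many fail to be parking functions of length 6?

|PF| = (6−6+1)·(6+1)^(6−1) = 1·16807 = 16807 (Konheim–Weiss)
Example (2,6,2,5,6,6) → sorted (2,2,5,6,6,6): b_1=2>1, not a PF.
So 46656 − 16807 = 29849 fail.

29849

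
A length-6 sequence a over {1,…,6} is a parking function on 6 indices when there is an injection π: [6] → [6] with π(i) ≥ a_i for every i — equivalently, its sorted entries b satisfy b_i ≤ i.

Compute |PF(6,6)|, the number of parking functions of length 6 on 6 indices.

16807

#PF = (7−6)·7^(6−1) = 1 · 16807 = 16807 [KW]
E.g. (1,3,4,6,1,4) → sorted (1,1,3,4,4,6): b_i ≤ i ∀i, a PF.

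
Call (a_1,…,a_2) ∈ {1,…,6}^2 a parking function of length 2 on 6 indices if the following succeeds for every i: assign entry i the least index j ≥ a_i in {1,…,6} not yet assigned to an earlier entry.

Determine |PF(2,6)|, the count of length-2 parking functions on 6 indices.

Count = (7−2)·7^(2−1) = 5×7 = 35
Example (2,5) → sorted (2,5): b_i ≤ 4+i ∀i, a PF.

35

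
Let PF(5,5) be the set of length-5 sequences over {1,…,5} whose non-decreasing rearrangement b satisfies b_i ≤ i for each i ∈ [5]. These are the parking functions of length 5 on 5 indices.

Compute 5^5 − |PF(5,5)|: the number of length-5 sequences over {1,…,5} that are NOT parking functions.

#PF = (5−5+1)·(5+1)^(5−1) = 1·1296 = 1296 [KW]
E.g. (2,5,4,5,4) → sorted (2,4,4,5,5): b_1=2>1, not a PF.
So 3125 − 1296 = 1829 fail.

1829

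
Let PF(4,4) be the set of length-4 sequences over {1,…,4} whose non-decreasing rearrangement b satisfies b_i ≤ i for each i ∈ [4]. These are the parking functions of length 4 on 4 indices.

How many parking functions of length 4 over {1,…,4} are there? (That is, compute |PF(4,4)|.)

#PF = 1·5^3 = 1×125 = 125
E.g. (1,3,2,4) → sorted (1,2,3,4): b_i ≤ i ∀i, a PF.

125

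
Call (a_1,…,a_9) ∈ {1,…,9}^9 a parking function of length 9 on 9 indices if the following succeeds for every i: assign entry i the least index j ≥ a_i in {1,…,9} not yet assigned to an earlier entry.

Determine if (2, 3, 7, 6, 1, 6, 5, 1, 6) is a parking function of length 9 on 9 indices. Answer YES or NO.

YES

Order a: b = (1, 1, 2, 3, 5, 6, 6, 6, 7).
  b_1=1 ≤ 1
  b_2=1 ≤ 2
  b_3=2 ≤ 3
  b_4=3 ≤ 4
  b_5=5 ≤ 5
  b_6=6 ≤ 6
  b_7=6 ≤ 7
  b_8=6 ≤ 8
  b_9=7 ≤ 9
All bounds hold ⇒ YES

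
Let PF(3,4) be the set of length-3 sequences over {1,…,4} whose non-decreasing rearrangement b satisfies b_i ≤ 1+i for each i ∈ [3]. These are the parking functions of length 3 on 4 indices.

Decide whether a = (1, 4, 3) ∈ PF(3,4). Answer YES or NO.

Order a: b = (1, 3, 4).
  b_1=1 ≤ 2
  b_2=3 ≤ 3
  b_3=4 ≤ 4
All bounds hold ⇒ YES

YES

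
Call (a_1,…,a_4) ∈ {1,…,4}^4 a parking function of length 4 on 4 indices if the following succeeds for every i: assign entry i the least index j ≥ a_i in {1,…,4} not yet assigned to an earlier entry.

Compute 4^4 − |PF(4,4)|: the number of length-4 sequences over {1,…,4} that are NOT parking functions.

|PF(4,4)| = (4−4+1)·(4+1)^(4−1) = 1·125 = 125
Check (3,4,3,2) → sorted (2,3,3,4): b_1=2>1, not a PF.
4^4 − 125 = 256 − 125 = 131

131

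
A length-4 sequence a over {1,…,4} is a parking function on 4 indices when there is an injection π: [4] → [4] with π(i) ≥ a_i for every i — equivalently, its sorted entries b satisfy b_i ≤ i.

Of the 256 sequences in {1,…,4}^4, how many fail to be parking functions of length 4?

131

|PF| = (4−4+1)·(4+1)^(4−1) = 1·125 = 125
Check (3,3,3,1) → sorted (1,3,3,3): b_2=3>2, not a PF.
4^4 − 125 = 256 − 125 = 131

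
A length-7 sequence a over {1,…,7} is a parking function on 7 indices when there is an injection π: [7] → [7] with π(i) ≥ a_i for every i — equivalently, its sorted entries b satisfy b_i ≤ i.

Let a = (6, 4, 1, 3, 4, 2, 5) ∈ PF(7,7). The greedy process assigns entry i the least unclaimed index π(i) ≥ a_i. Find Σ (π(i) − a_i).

Σπ(i) = 1+…+7 = 28; Σa = 6+4+1+3+4+2+5 = 25; disp = 28−25 = 3.

3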